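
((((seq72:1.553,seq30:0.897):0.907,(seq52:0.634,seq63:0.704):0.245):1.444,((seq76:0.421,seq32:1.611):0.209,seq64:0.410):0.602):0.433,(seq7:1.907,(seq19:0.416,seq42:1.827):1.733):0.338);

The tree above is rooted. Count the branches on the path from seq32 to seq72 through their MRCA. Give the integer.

The MRCA of seq32 and seq72 is the node subtending (((seq72,seq30),(seq52,seq63)),((seq76,seq32),seq64)).
From seq32 up to that node: 3 branches. From seq72 up to the same node: 3 branches. Total: 3 + 3 = 6.

6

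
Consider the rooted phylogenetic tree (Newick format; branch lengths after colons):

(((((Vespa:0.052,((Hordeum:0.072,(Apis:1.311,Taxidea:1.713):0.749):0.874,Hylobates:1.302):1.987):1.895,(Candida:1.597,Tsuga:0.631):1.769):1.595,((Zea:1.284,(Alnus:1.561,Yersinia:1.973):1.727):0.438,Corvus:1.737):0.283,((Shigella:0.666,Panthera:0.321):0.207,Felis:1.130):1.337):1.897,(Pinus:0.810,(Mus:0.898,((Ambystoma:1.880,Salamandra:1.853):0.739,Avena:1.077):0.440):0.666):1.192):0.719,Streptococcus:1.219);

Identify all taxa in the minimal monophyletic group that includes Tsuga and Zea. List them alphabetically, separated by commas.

Alnus, Apis, Candida, Corvus, Felis, Hordeum, Hylobates, Panthera, Shigella, Taxidea, Tsuga, Vespa, Yersinia, Zea

Tracing Tsuga: it sits inside (Candida,Tsuga).
Tracing Zea: it sits inside (Zea,(Alnus,Yersinia)).
The smallest clade enclosing both is (((Vespa,((Hordeum,(Apis,Taxidea)),Hylobates)),(Candida,Tsuga)),((Zea,(Alnus,Yersinia)),Corvus),((Shigella,Panthera),Felis)); the answer is its 14 terminal taxa in alphabetical order.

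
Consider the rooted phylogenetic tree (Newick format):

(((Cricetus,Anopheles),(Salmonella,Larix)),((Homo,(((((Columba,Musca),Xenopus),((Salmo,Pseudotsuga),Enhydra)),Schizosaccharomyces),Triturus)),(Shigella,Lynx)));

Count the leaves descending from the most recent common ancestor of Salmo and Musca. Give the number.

The MRCA of Salmo and Musca is the node subtending (((Columba,Musca),Xenopus),((Salmo,Pseudotsuga),Enhydra)).
That clade contains 6 terminal taxa: Columba, Enhydra, Musca, Pseudotsuga, Salmo, Xenopus.

6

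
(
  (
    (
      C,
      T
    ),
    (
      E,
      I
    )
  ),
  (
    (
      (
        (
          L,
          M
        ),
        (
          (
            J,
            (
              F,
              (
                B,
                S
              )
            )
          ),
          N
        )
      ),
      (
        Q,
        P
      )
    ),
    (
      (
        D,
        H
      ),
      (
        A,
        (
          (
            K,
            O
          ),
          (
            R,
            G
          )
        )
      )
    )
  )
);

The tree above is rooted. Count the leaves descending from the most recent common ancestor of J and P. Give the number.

The MRCA of J and P is the node subtending (((L,M),((J,(F,(B,S))),N)),(Q,P)).
That clade contains 9 terminal taxa: B, F, J, L, M, N, P, Q, S.

9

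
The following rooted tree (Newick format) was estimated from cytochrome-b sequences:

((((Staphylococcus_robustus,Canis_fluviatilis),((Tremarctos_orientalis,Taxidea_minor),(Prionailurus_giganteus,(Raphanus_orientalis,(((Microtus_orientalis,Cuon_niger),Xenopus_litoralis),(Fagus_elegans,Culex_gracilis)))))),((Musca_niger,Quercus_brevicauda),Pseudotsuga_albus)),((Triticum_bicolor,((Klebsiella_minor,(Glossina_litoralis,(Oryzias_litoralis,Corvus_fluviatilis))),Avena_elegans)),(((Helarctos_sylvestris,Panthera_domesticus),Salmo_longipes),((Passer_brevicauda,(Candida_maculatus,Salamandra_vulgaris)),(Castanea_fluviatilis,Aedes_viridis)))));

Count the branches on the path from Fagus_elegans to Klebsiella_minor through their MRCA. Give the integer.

13

The MRCA of Fagus_elegans and Klebsiella_minor is the root of the tree.
From Fagus_elegans up to that node: 8 branches. From Klebsiella_minor up to the same node: 5 branches. Total: 8 + 5 = 13.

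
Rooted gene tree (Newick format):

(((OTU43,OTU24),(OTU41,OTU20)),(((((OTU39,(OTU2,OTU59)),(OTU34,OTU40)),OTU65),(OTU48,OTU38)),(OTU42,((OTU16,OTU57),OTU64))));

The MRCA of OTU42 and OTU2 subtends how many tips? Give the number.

12

The MRCA of OTU42 and OTU2 is the node subtending (((((OTU39,(OTU2,OTU59)),(OTU34,OTU40)),OTU65),(OTU48,OTU38)),(OTU42,((OTU16,OTU57),OTU64))).
That clade contains 12 terminal taxa: OTU16, OTU2, OTU34, OTU38, OTU39, OTU40, OTU42, OTU48, OTU57, OTU59, OTU64, OTU65.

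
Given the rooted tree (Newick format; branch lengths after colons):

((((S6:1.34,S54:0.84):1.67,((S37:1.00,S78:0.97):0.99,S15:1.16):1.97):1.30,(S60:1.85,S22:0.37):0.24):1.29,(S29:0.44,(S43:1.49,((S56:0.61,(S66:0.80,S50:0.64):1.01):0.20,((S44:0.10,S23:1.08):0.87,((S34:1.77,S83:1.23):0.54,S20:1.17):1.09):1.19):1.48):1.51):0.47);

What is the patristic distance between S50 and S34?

6.44

The path runs S50 → … → MRCA → … → S34; the MRCA is the node subtending ((S56,(S66,S50)),((S44,S23),((S34,S83),S20))).
Branch lengths along that path: 0.64 + 1.01 + 0.20 + 1.19 + 1.09 + 0.54 + 1.77 = 6.44.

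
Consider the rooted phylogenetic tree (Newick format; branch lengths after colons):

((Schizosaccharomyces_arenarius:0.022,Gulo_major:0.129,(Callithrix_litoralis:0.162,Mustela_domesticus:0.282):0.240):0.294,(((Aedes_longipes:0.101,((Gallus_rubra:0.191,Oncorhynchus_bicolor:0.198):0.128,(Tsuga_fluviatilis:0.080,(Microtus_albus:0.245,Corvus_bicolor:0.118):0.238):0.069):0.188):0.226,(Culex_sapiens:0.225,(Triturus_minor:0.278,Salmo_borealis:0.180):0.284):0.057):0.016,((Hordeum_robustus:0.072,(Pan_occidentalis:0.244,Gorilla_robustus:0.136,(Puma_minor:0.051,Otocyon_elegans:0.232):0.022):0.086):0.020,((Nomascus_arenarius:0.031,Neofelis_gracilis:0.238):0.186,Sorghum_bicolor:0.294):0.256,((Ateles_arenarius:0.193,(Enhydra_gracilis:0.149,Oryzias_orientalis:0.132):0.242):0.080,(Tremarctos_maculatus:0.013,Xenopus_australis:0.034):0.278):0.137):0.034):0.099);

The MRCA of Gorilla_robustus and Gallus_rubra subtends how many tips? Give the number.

22

The MRCA of Gorilla_robustus and Gallus_rubra is the node subtending (((Aedes_longipes,((Gallus_rubra,Oncorhynchus_bicolor),(Tsuga_fluviatilis,(Microtus_albus,Corvus_bicolor)))),(Culex_sapiens,(Triturus_minor,Salmo_borealis))),((Hordeum_robustus,(Pan_occidentalis,Gorilla_robustus,(Puma_minor,Otocyon_elegans))),((Nomascus_arenarius,Neofelis_gracilis),Sorghum_bicolor),((Ateles_arenarius,(Enhydra_gracilis,Oryzias_orientalis)),(Tremarctos_maculatus,Xenopus_australis)))).
That clade contains 22 terminal taxa: Aedes_longipes, Ateles_arenarius, Corvus_bicolor, Culex_sapiens, Enhydra_gracilis, Gallus_rubra, Gorilla_robustus, Hordeum_robustus, Microtus_albus, Neofelis_gracilis, Nomascus_arenarius, Oncorhynchus_bicolor, Oryzias_orientalis, Otocyon_elegans, Pan_occidentalis, Puma_minor, Salmo_borealis, Sorghum_bicolor, Tremarctos_maculatus, Triturus_minor, Tsuga_fluviatilis, Xenopus_australis.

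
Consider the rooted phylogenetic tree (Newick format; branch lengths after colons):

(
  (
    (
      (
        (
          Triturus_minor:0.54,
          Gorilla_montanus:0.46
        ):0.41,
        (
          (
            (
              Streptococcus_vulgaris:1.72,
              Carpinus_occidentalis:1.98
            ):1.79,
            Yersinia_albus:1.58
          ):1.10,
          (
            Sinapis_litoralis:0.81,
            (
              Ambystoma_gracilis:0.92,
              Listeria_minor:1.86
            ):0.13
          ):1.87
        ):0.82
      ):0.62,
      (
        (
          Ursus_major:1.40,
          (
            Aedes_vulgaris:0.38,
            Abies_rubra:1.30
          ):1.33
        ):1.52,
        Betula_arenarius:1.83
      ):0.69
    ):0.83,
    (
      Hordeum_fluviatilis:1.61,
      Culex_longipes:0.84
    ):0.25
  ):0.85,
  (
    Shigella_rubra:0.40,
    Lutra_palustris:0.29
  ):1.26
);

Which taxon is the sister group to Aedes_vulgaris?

Aedes_vulgaris attaches to the tree at the node subtending (Aedes_vulgaris,Abies_rubra).
The other lineage descending from that same node — the sister group — is the single tip Abies_rubra.

Abies_rubra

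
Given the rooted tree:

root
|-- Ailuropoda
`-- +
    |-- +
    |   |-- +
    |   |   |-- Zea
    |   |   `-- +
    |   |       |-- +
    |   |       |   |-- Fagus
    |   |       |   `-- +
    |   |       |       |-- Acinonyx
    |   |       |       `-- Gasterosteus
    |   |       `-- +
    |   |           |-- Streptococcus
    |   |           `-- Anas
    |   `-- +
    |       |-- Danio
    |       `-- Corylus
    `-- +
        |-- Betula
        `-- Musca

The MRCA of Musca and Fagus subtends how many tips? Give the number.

10

The MRCA of Musca and Fagus is the node subtending (((Zea,((Fagus,(Acinonyx,Gasterosteus)),(Streptococcus,Anas))),(Danio,Corylus)),(Betula,Musca)).
That clade contains 10 terminal taxa: Acinonyx, Anas, Betula, Corylus, Danio, Fagus, Gasterosteus, Musca, Streptococcus, Zea.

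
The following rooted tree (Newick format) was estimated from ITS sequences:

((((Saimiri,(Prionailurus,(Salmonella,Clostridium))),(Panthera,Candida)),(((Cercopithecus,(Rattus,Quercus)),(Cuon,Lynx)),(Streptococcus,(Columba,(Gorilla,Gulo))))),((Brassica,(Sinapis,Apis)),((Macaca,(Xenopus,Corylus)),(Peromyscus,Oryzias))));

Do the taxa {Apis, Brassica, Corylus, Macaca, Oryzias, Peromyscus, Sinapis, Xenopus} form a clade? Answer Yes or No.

Yes

The most recent common ancestor of these taxa subtends ((Brassica,(Sinapis,Apis)),((Macaca,(Xenopus,Corylus)),(Peromyscus,Oryzias))).
That clade has exactly 8 tips — every listed taxon and nothing else — so the group is monophyletic.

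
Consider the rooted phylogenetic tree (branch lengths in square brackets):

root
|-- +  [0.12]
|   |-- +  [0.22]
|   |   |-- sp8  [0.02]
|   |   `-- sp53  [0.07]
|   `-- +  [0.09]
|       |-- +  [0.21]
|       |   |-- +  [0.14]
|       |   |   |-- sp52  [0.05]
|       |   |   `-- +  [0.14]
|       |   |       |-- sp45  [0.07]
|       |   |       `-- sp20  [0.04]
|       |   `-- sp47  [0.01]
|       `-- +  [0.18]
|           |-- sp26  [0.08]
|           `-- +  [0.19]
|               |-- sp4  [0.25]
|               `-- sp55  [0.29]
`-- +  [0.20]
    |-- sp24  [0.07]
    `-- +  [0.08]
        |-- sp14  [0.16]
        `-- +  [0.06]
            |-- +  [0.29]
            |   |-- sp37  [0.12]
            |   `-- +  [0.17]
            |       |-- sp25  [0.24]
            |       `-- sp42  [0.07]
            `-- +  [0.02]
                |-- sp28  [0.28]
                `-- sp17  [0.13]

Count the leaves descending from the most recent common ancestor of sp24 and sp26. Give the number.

The MRCA of sp24 and sp26 is the root, so the clade is the entire tree.
That clade contains 16 terminal taxa: sp14, sp17, sp20, sp24, sp25, sp26, sp28, sp37, sp4, sp42, sp45, sp47, sp52, sp53, sp55, sp8.

16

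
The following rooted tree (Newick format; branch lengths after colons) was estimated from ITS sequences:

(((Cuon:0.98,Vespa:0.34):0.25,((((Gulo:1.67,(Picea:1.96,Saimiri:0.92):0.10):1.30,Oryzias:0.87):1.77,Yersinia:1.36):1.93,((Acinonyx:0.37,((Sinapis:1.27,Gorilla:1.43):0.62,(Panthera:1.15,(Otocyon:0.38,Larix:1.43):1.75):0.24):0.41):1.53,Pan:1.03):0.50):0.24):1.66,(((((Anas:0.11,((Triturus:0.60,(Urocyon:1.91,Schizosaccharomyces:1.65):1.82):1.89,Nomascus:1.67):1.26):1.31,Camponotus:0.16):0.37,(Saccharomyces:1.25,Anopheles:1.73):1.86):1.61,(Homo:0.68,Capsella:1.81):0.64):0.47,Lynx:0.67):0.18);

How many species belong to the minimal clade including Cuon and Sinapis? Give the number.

The MRCA of Cuon and Sinapis is the node subtending ((Cuon,Vespa),((((Gulo,(Picea,Saimiri)),Oryzias),Yersinia),((Acinonyx,((Sinapis,Gorilla),(Panthera,(Otocyon,Larix)))),Pan))).
That clade contains 14 terminal taxa: Acinonyx, Cuon, Gorilla, Gulo, Larix, Oryzias, Otocyon, Pan, Panthera, Picea, Saimiri, Sinapis, Vespa, Yersinia.

14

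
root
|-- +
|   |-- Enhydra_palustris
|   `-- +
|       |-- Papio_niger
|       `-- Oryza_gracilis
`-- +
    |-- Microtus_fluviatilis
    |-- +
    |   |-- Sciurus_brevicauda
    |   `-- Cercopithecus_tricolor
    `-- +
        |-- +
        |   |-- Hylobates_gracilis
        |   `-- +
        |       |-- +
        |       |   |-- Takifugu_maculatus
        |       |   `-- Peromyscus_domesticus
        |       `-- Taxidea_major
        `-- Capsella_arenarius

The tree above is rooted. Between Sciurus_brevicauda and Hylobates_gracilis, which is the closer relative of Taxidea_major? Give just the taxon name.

Hylobates_gracilis

The MRCA of Taxidea_major and Hylobates_gracilis subtends (Hylobates_gracilis,((Takifugu_maculatus,Peromyscus_domesticus),Taxidea_major)) (4 taxa).
The MRCA of Taxidea_major and Sciurus_brevicauda subtends (Microtus_fluviatilis,(Sciurus_brevicauda,Cercopithecus_tricolor),((Hylobates_gracilis,((Takifugu_maculatus,Peromyscus_domesticus),Taxidea_major)),Capsella_arenarius)) (8 taxa).
The first is nested inside the second, so Taxidea_major shares a more recent common ancestor with Hylobates_gracilis.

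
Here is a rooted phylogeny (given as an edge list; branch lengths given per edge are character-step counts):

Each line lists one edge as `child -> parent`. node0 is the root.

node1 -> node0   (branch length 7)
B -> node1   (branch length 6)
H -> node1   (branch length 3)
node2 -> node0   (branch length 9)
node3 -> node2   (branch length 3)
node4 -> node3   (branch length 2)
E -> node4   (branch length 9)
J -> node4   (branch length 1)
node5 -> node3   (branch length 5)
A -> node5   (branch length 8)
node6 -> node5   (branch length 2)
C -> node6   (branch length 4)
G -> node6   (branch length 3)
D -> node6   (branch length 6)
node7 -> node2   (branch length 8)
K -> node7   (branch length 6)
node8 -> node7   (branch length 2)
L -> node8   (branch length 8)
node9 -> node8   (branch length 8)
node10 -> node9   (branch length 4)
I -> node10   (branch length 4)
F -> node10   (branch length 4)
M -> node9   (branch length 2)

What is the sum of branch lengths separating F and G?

The path runs F → … → MRCA → … → G; the MRCA is the node subtending (((E,J),(A,(C,G,D))),(K,(L,((I,F),M)))).
Branch lengths along that path: 4 + 4 + 8 + 2 + 8 + 3 + 5 + 2 + 3 = 39.

39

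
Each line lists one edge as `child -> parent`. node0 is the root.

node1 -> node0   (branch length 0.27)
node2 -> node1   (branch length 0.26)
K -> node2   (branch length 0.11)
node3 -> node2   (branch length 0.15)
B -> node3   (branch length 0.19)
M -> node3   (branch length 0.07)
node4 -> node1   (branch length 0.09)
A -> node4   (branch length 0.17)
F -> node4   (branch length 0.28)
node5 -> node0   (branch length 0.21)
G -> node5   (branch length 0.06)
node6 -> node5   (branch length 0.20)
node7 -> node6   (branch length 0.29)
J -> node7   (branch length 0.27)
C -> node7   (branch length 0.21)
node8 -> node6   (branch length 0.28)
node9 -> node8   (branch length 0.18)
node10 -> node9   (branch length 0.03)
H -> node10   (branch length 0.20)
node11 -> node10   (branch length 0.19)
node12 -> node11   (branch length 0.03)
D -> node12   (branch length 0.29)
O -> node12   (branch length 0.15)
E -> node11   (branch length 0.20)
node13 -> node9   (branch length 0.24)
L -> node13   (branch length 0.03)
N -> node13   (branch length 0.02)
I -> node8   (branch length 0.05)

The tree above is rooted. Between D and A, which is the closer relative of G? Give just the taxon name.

D

The MRCA of G and D subtends (G,((J,C),(((H,((D,O),E)),(L,N)),I))) (10 taxa).
The MRCA of G and A is the root, subtending the entire tree (15 taxa).
The first is nested inside the second, so G shares a more recent common ancestor with D.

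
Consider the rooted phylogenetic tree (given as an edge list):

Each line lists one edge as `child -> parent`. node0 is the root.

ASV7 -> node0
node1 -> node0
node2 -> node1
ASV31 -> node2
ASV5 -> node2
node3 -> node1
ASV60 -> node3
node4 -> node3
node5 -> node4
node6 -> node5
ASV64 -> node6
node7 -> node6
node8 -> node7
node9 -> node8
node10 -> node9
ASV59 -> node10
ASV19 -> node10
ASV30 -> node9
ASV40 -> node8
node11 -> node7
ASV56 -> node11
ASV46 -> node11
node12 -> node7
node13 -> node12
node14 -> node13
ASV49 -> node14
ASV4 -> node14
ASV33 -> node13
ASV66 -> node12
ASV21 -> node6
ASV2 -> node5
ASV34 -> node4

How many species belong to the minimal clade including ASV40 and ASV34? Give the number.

14

The MRCA of ASV40 and ASV34 is the node subtending (((ASV64,((((ASV59,ASV19),ASV30),ASV40),(ASV56,ASV46),(((ASV49,ASV4),ASV33),ASV66)),ASV21),ASV2),ASV34).
That clade contains 14 terminal taxa: ASV19, ASV2, ASV21, ASV30, ASV33, ASV34, ASV4, ASV40, ASV46, ASV49, ASV56, ASV59, ASV64, ASV66.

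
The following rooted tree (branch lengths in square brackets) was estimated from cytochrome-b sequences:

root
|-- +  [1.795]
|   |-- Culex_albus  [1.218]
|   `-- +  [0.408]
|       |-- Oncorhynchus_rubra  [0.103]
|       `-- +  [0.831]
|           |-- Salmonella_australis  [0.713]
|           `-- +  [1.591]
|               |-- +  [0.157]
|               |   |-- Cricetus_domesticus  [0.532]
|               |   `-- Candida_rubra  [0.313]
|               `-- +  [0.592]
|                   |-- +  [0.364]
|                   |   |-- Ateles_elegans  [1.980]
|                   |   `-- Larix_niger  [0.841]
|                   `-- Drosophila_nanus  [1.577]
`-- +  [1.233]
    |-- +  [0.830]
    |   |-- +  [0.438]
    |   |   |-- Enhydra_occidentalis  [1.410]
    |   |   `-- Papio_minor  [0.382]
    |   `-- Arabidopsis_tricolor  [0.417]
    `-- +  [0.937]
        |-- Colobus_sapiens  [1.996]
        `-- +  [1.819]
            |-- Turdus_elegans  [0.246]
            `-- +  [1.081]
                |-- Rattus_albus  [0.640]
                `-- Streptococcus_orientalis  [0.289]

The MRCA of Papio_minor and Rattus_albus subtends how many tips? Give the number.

The MRCA of Papio_minor and Rattus_albus is the node subtending (((Enhydra_occidentalis,Papio_minor),Arabidopsis_tricolor),(Colobus_sapiens,(Turdus_elegans,(Rattus_albus,Streptococcus_orientalis)))).
That clade contains 7 terminal taxa: Arabidopsis_tricolor, Colobus_sapiens, Enhydra_occidentalis, Papio_minor, Rattus_albus, Streptococcus_orientalis, Turdus_elegans.

7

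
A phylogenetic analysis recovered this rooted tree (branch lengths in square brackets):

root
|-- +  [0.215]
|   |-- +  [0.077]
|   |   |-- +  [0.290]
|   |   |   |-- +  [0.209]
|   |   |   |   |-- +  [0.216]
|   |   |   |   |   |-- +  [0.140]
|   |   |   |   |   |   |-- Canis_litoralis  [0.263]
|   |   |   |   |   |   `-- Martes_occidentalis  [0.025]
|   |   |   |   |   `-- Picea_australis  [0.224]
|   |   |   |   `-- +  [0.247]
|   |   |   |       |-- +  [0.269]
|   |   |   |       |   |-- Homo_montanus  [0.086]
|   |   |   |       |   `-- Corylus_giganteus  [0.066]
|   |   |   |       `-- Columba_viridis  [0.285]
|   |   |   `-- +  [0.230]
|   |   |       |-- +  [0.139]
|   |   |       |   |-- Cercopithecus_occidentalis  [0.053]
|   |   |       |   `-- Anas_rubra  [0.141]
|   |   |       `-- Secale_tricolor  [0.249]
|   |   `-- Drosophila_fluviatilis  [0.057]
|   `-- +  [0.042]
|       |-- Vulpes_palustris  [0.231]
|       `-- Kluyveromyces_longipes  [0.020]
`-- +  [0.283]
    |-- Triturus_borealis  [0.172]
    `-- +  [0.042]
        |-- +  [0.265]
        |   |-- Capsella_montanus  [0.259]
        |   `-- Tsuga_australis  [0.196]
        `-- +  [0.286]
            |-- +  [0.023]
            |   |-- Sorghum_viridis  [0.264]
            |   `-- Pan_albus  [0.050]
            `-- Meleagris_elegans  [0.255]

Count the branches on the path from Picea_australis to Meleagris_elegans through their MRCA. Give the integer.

10

The MRCA of Picea_australis and Meleagris_elegans is the root of the tree.
From Picea_australis up to that node: 6 branches. From Meleagris_elegans up to the same node: 4 branches. Total: 6 + 4 = 10.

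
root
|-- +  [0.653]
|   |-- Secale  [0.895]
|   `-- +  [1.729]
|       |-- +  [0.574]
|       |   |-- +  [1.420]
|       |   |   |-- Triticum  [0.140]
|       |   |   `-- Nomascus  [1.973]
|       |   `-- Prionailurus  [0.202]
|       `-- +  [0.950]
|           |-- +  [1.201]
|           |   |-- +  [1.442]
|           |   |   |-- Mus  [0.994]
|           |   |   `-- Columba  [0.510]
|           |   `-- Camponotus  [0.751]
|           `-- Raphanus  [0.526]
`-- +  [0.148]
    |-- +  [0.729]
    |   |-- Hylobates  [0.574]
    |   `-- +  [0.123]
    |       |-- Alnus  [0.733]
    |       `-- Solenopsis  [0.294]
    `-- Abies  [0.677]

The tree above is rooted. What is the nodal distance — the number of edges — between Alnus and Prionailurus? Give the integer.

8

The MRCA of Alnus and Prionailurus is the root of the tree.
From Alnus up to that node: 4 branches. From Prionailurus up to the same node: 4 branches. Total: 4 + 4 = 8.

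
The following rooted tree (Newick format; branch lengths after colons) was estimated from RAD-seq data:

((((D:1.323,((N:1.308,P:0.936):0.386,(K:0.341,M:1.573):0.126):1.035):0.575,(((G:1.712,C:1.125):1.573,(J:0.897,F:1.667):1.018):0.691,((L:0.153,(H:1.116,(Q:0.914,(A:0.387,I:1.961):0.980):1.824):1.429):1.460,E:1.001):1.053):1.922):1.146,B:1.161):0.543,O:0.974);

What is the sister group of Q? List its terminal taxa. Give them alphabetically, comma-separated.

Q attaches to the tree at the node subtending (Q,(A,I)).
The other lineage descending from that same node — the sister group — is (A,I); its 2 tips in alphabetical order are the answer.

A, I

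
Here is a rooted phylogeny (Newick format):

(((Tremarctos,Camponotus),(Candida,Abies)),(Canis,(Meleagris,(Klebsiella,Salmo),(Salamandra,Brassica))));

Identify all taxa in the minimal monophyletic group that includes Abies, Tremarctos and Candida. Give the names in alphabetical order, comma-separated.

Abies, Camponotus, Candida, Tremarctos

Tracing Abies: it sits inside (Candida,Abies).
Tracing Tremarctos: it sits inside (Tremarctos,Camponotus).
Tracing Candida: it sits inside (Candida,Abies).
The smallest clade enclosing all 3 is ((Tremarctos,Camponotus),(Candida,Abies)); the answer is its 4 terminal taxa in alphabetical order.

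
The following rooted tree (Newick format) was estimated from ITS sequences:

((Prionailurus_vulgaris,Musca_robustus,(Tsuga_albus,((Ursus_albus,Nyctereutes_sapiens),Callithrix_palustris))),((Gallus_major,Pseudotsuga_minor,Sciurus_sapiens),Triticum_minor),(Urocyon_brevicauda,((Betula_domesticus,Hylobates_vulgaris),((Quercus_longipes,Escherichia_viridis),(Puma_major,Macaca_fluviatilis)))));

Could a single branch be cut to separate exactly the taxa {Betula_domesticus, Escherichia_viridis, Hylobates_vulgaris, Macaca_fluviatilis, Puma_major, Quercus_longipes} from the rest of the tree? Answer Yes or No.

Yes

The most recent common ancestor of these taxa subtends ((Betula_domesticus,Hylobates_vulgaris),((Quercus_longipes,Escherichia_viridis),(Puma_major,Macaca_fluviatilis))).
That clade has exactly 6 tips — every listed taxon and nothing else — so the group is monophyletic.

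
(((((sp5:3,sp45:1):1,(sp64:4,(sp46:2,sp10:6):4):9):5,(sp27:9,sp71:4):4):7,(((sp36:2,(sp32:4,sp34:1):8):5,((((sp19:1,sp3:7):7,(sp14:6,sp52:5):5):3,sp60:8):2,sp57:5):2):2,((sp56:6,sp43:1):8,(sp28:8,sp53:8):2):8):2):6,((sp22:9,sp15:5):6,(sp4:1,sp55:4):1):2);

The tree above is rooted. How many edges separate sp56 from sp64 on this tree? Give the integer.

8

The MRCA of sp56 and sp64 is the node subtending ((((sp5,sp45),(sp64,(sp46,sp10))),(sp27,sp71)),(((sp36,(sp32,sp34)),((((sp19,sp3),(sp14,sp52)),sp60),sp57)),((sp56,sp43),(sp28,sp53)))).
From sp56 up to that node: 4 branches. From sp64 up to the same node: 4 branches. Total: 4 + 4 = 8.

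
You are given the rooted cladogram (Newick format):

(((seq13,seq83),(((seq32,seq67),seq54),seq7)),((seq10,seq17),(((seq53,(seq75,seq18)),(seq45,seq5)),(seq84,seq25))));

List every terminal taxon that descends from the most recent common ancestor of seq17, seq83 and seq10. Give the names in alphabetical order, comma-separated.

Tracing seq17: it sits inside (seq10,seq17).
Tracing seq83: it sits inside (seq13,seq83).
Tracing seq10: it sits inside (seq10,seq17).
The smallest clade enclosing all 3 is the whole tree (their MRCA is the root), so the answer is all 15 tips in alphabetical order.

seq10, seq13, seq17, seq18, seq25, seq32, seq45, seq5, seq53, seq54, seq67, seq7, seq75, seq83, seq84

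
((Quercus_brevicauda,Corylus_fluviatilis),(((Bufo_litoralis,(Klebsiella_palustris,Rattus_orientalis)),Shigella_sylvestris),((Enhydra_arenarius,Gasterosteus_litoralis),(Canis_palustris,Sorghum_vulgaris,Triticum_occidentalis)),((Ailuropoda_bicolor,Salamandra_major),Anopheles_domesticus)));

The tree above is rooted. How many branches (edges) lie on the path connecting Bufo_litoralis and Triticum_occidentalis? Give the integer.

The MRCA of Bufo_litoralis and Triticum_occidentalis is the node subtending (((Bufo_litoralis,(Klebsiella_palustris,Rattus_orientalis)),Shigella_sylvestris),((Enhydra_arenarius,Gasterosteus_litoralis),(Canis_palustris,Sorghum_vulgaris,Triticum_occidentalis)),((Ailuropoda_bicolor,Salamandra_major),Anopheles_domesticus)).
From Bufo_litoralis up to that node: 3 branches. From Triticum_occidentalis up to the same node: 3 branches. Total: 3 + 3 = 6.

6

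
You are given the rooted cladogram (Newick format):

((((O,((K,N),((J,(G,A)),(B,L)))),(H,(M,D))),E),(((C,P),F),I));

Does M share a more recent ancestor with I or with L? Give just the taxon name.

L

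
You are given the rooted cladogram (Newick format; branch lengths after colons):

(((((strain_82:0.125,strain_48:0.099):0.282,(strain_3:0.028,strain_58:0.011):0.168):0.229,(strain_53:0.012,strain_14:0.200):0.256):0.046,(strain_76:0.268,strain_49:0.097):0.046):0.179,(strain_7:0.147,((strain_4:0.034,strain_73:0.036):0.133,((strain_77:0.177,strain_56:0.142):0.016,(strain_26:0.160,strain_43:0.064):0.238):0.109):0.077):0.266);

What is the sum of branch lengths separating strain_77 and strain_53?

The path runs strain_77 → … → MRCA → … → strain_53; the MRCA is the root of the tree.
Branch lengths along that path: 0.177 + 0.016 + 0.109 + 0.077 + 0.266 + 0.179 + 0.046 + 0.256 + 0.012 = 1.138.

1.138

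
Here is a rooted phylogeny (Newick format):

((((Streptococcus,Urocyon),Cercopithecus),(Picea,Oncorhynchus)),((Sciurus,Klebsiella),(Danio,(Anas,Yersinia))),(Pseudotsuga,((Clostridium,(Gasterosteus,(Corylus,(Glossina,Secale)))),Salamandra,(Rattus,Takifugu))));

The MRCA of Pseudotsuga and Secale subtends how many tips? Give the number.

9

The MRCA of Pseudotsuga and Secale is the node subtending (Pseudotsuga,((Clostridium,(Gasterosteus,(Corylus,(Glossina,Secale)))),Salamandra,(Rattus,Takifugu))).
That clade contains 9 terminal taxa: Clostridium, Corylus, Gasterosteus, Glossina, Pseudotsuga, Rattus, Salamandra, Secale, Takifugu.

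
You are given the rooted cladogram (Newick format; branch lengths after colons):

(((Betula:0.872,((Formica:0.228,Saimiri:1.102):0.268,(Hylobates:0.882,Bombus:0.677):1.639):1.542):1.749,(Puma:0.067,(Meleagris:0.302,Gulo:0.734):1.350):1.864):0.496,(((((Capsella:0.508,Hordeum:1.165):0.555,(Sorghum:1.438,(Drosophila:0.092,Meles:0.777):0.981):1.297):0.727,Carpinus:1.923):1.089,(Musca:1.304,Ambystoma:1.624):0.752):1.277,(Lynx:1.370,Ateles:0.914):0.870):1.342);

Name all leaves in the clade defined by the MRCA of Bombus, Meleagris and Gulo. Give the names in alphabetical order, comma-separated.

Tracing Bombus: it sits inside (Hylobates,Bombus).
Tracing Meleagris: it sits inside (Meleagris,Gulo).
Tracing Gulo: it sits inside (Meleagris,Gulo).
The smallest clade enclosing all 3 is ((Betula,((Formica,Saimiri),(Hylobates,Bombus))),(Puma,(Meleagris,Gulo))); the answer is its 8 terminal taxa in alphabetical order.

Betula, Bombus, Formica, Gulo, Hylobates, Meleagris, Puma, Saimiri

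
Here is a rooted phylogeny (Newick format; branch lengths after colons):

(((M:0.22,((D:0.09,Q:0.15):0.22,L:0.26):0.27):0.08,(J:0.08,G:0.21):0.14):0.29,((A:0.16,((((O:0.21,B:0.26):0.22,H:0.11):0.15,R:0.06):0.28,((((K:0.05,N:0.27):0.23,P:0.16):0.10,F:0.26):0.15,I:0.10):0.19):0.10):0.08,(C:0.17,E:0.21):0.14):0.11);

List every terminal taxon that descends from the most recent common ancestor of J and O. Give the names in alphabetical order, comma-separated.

A, B, C, D, E, F, G, H, I, J, K, L, M, N, O, P, Q, R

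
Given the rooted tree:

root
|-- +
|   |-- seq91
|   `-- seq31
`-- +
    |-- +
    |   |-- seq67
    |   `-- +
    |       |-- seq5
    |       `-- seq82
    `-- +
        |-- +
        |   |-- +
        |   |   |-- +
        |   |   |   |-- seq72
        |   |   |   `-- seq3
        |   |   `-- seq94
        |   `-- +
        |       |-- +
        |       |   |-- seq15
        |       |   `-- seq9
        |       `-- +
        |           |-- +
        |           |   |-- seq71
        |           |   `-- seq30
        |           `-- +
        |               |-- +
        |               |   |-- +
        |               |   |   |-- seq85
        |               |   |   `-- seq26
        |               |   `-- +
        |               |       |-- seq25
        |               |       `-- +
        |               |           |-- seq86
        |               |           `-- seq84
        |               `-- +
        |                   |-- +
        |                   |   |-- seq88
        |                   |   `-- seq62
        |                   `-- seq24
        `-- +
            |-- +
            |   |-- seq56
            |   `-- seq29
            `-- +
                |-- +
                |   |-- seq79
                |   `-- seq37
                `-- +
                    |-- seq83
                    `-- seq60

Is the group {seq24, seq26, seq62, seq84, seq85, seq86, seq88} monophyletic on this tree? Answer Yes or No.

The MRCA of the listed taxa subtends (((seq85,seq26),(seq25,(seq86,seq84))),((seq88,seq62),seq24)).
That clade also contains seq25, which is not in the proposed group, so the group is not monophyletic.

No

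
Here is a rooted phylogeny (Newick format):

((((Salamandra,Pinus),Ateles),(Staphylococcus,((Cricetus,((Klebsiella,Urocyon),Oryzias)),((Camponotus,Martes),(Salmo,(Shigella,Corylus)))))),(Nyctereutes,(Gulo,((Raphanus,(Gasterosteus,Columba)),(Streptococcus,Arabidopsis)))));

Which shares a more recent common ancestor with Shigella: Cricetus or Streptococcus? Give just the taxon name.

The MRCA of Shigella and Cricetus subtends ((Cricetus,((Klebsiella,Urocyon),Oryzias)),((Camponotus,Martes),(Salmo,(Shigella,Corylus)))) (9 taxa).
The MRCA of Shigella and Streptococcus is the root, subtending the entire tree (20 taxa).
The first is nested inside the second, so Shigella shares a more recent common ancestor with Cricetus.

Cricetus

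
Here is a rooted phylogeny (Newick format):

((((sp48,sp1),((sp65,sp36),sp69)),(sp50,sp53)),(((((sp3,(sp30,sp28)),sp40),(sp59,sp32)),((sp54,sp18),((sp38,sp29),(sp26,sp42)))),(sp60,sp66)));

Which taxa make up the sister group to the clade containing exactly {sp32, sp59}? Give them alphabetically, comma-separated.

sp28, sp3, sp30, sp40

The clade containing exactly {sp32, sp59} attaches to the tree at the node subtending (((sp3,(sp30,sp28)),sp40),(sp59,sp32)).
The other lineage descending from that same node — the sister group — is ((sp3,(sp30,sp28)),sp40); its 4 tips in alphabetical order are the answer.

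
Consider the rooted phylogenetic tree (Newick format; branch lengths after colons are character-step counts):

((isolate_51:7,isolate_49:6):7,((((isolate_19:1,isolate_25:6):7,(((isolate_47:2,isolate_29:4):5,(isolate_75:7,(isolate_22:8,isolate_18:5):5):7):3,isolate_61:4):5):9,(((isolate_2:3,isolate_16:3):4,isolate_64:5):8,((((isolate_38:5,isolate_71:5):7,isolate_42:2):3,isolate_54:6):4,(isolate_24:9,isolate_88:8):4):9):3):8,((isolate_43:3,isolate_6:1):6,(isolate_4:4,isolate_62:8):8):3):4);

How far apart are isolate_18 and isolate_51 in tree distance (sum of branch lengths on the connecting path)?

60

The path runs isolate_18 → … → MRCA → … → isolate_51; the MRCA is the root of the tree.
Branch lengths along that path: 5 + 5 + 7 + 3 + 5 + 9 + 8 + 4 + 7 + 7 = 60.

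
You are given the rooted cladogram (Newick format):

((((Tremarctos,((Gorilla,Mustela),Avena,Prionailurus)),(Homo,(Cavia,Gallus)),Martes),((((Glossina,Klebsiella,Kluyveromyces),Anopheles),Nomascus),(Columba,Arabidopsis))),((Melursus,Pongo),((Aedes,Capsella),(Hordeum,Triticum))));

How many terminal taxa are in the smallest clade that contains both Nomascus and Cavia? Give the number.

16

The MRCA of Nomascus and Cavia is the node subtending (((Tremarctos,((Gorilla,Mustela),Avena,Prionailurus)),(Homo,(Cavia,Gallus)),Martes),((((Glossina,Klebsiella,Kluyveromyces),Anopheles),Nomascus),(Columba,Arabidopsis))).
That clade contains 16 terminal taxa: Anopheles, Arabidopsis, Avena, Cavia, Columba, Gallus, Glossina, Gorilla, Homo, Klebsiella, Kluyveromyces, Martes, Mustela, Nomascus, Prionailurus, Tremarctos.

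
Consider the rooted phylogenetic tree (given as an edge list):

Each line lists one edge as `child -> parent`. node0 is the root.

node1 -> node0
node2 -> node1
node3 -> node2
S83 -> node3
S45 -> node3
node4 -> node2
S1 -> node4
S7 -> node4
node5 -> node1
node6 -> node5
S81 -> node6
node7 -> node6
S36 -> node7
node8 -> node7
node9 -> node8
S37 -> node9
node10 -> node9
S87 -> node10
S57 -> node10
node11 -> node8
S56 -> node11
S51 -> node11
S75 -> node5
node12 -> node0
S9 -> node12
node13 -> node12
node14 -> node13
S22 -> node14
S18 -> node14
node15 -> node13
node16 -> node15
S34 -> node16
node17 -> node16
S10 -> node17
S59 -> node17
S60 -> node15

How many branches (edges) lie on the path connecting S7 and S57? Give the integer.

The MRCA of S7 and S57 is the node subtending (((S83,S45),(S1,S7)),((S81,(S36,((S37,(S87,S57)),(S56,S51)))),S75)).
From S7 up to that node: 3 branches. From S57 up to the same node: 7 branches. Total: 3 + 7 = 10.

10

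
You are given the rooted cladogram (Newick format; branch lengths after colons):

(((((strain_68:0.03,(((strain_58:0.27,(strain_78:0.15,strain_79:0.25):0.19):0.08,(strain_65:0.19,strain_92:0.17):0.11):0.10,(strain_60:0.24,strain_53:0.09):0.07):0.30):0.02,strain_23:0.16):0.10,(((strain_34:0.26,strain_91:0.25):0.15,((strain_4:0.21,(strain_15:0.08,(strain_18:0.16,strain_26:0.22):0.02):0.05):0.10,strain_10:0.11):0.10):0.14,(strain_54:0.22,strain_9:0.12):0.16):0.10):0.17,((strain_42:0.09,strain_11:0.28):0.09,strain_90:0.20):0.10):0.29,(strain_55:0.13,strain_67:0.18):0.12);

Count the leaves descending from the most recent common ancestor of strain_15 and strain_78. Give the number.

18

The MRCA of strain_15 and strain_78 is the node subtending (((strain_68,(((strain_58,(strain_78,strain_79)),(strain_65,strain_92)),(strain_60,strain_53))),strain_23),(((strain_34,strain_91),((strain_4,(strain_15,(strain_18,strain_26))),strain_10)),(strain_54,strain_9))).
That clade contains 18 terminal taxa: strain_10, strain_15, strain_18, strain_23, strain_26, strain_34, strain_4, strain_53, strain_54, strain_58, strain_60, strain_65, strain_68, strain_78, strain_79, strain_9, strain_91, strain_92.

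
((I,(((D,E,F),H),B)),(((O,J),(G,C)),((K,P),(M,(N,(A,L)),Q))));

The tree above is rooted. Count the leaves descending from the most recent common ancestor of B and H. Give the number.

5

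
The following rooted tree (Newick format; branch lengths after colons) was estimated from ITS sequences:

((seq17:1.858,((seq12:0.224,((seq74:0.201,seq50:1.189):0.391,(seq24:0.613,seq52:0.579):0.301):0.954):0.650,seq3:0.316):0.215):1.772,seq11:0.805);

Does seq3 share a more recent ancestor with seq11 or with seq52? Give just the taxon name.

The MRCA of seq3 and seq52 subtends ((seq12,((seq74,seq50),(seq24,seq52))),seq3) (6 taxa).
The MRCA of seq3 and seq11 is the root, subtending the entire tree (8 taxa).
The first is nested inside the second, so seq3 shares a more recent common ancestor with seq52.

seq52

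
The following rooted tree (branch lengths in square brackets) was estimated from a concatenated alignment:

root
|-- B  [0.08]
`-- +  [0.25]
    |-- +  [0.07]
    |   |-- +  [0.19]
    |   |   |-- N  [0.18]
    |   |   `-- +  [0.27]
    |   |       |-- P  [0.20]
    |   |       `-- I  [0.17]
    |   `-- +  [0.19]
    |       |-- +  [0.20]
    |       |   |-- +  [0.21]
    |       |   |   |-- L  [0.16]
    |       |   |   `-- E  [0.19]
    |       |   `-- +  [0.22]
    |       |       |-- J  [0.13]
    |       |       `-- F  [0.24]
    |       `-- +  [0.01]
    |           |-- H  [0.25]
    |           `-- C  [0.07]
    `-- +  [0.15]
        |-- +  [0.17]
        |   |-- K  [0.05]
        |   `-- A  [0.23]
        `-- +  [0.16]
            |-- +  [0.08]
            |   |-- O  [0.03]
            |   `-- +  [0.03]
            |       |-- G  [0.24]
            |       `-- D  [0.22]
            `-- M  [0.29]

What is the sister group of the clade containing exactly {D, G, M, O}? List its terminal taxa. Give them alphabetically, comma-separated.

The clade containing exactly {D, G, M, O} attaches to the tree at the node subtending ((K,A),((O,(G,D)),M)).
The other lineage descending from that same node — the sister group — is (K,A); its 2 tips in alphabetical order are the answer.

A, K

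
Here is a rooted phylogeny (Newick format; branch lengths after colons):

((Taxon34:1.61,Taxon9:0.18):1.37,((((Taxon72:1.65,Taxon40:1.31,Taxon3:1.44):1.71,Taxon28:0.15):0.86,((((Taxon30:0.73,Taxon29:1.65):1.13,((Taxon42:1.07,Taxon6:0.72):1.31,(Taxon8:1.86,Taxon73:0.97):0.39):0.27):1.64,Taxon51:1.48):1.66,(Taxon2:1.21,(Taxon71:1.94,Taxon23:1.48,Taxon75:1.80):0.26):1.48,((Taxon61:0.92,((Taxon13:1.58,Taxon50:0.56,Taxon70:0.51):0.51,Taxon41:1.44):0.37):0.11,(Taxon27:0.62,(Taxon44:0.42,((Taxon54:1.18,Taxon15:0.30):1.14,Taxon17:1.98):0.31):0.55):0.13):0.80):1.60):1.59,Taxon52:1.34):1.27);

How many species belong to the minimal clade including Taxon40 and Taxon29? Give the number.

The MRCA of Taxon40 and Taxon29 is the node subtending (((Taxon72,Taxon40,Taxon3),Taxon28),((((Taxon30,Taxon29),((Taxon42,Taxon6),(Taxon8,Taxon73))),Taxon51),(Taxon2,(Taxon71,Taxon23,Taxon75)),((Taxon61,((Taxon13,Taxon50,Taxon70),Taxon41)),(Taxon27,(Taxon44,((Taxon54,Taxon15),Taxon17)))))).
That clade contains 25 terminal taxa: Taxon13, Taxon15, Taxon17, Taxon2, Taxon23, Taxon27, Taxon28, Taxon29, Taxon3, Taxon30, Taxon40, Taxon41, Taxon42, Taxon44, Taxon50, Taxon51, Taxon54, Taxon6, Taxon61, Taxon70, Taxon71, Taxon72, Taxon73, Taxon75, Taxon8.

25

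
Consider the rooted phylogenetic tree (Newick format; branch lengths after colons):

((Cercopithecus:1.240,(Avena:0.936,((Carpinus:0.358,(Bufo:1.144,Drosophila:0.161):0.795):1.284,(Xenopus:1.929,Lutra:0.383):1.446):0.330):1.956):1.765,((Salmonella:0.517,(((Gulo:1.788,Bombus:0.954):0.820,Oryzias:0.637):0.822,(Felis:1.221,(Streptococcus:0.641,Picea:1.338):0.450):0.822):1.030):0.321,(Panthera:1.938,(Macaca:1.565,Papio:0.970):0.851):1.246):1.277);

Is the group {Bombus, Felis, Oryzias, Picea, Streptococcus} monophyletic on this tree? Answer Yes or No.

The MRCA of the listed taxa subtends (((Gulo,Bombus),Oryzias),(Felis,(Streptococcus,Picea))).
That clade also contains Gulo, which is not in the proposed group, so the group is not monophyletic.

No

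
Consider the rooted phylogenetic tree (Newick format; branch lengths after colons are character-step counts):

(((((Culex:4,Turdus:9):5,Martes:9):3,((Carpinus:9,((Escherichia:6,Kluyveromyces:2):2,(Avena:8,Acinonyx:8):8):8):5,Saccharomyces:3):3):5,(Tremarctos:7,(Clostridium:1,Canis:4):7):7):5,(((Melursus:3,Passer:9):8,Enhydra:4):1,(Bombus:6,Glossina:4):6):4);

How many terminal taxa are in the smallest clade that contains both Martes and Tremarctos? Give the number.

The MRCA of Martes and Tremarctos is the node subtending ((((Culex,Turdus),Martes),((Carpinus,((Escherichia,Kluyveromyces),(Avena,Acinonyx))),Saccharomyces)),(Tremarctos,(Clostridium,Canis))).
That clade contains 12 terminal taxa: Acinonyx, Avena, Canis, Carpinus, Clostridium, Culex, Escherichia, Kluyveromyces, Martes, Saccharomyces, Tremarctos, Turdus.

12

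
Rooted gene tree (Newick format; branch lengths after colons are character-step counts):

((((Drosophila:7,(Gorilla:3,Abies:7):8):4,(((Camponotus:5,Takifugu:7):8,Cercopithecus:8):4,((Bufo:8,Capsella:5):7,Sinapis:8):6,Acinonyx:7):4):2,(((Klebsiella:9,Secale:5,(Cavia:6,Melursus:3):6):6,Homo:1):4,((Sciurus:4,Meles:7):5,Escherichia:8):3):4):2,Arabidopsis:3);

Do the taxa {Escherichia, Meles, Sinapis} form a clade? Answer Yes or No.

The MRCA of the listed taxa subtends (((Drosophila,(Gorilla,Abies)),(((Camponotus,Takifugu),Cercopithecus),((Bufo,Capsella),Sinapis),Acinonyx)),(((Klebsiella,Secale,(Cavia,Melursus)),Homo),((Sciurus,Meles),Escherichia))).
That clade also contains Abies, Acinonyx, Bufo, Camponotus, Capsella, Cavia, Cercopithecus, Drosophila, Gorilla, Homo, Klebsiella, Melursus, Sciurus, Secale, Takifugu, which are not in the proposed group, so the group is not monophyletic.

No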